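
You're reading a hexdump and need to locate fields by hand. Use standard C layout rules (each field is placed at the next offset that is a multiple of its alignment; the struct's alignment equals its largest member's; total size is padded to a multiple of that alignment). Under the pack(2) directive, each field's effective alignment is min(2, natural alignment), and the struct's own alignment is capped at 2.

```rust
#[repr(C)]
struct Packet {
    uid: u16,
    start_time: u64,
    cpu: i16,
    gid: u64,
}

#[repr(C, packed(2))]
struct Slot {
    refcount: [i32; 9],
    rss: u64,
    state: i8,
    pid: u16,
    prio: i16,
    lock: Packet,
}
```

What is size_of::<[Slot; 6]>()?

492

Packet: 0..2  uid  (2B, 2-aligned); 2..8  -- padding (6B); 8..16  start_time  (8B, 8-aligned); 16..18  cpu  (2B, 2-aligned); 18..24  -- padding (6B); 24..32  gid  (8B, 8-aligned); sizeof = 32, alignof = 8
0..36  refcount  (36B, 2-aligned)
36..44  rss  (8B, 2-aligned)
44..45  state  (1B, 1-aligned)
45..46  -- padding (1B)
46..48  pid  (2B, 2-aligned)
48..50  prio  (2B, 2-aligned)
50..82  lock  (32B, 2-aligned)
sizeof = 82, alignof = 2
array of 6: 6 × 82 = 492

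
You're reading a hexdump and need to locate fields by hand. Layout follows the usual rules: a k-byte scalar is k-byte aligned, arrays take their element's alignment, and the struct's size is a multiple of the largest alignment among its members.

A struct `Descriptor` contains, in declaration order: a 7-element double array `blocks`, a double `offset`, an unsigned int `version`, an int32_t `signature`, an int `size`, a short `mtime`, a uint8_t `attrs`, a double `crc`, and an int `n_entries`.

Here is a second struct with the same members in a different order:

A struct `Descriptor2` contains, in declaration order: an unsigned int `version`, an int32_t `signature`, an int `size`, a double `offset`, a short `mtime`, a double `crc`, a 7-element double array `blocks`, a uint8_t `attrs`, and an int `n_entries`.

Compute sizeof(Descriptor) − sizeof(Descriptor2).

blocks at 0 (size 56, align 8) → ends 56
offset at 56 (size 8, align 8) → ends 64
version at 64 (size 4, align 4) → ends 68
signature at 68 (size 4, align 4) → ends 72
size at 72 (size 4, align 4) → ends 76
mtime at 76 (size 2, align 2) → ends 78
attrs at 78 (size 1, align 1) → ends 79
pad 1 to align 8 for crc
crc at 80 (size 8, align 8) → ends 88
n_entries at 88 (size 4, align 4) → ends 92
tail pad 4 to reach multiple of 8
total 96 bytes, alignment 8
— Descriptor2 —
version at 0 (size 4, align 4) → ends 4
signature at 4 (size 4, align 4) → ends 8
size at 8 (size 4, align 4) → ends 12
pad 4 to align 8 for offset
offset at 16 (size 8, align 8) → ends 24
mtime at 24 (size 2, align 2) → ends 26
pad 6 to align 8 for crc
crc at 32 (size 8, align 8) → ends 40
blocks at 40 (size 56, align 8) → ends 96
attrs at 96 (size 1, align 1) → ends 97
pad 3 to align 4 for n_entries
n_entries at 100 (size 4, align 4) → ends 104
total 104 bytes, alignment 8
96 − 104 = -8

-8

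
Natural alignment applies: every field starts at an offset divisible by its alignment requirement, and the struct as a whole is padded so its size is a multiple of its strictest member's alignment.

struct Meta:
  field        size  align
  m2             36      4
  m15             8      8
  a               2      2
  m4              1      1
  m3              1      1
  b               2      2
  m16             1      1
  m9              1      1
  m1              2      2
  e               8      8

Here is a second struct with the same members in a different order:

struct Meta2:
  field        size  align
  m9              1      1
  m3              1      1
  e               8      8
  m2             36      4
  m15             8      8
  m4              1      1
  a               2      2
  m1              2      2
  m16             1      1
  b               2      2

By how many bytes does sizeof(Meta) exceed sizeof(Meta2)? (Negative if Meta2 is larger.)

-8

m2 at 0 (size 36, align 4) → ends 36
pad 4 to align 8 for m15
m15 at 40 (size 8, align 8) → ends 48
a at 48 (size 2, align 2) → ends 50
m4 at 50 (size 1, align 1) → ends 51
m3 at 51 (size 1, align 1) → ends 52
b at 52 (size 2, align 2) → ends 54
m16 at 54 (size 1, align 1) → ends 55
m9 at 55 (size 1, align 1) → ends 56
m1 at 56 (size 2, align 2) → ends 58
pad 6 to align 8 for e
e at 64 (size 8, align 8) → ends 72
total 72 bytes, alignment 8
— Meta2 —
m9 at 0 (size 1, align 1) → ends 1
m3 at 1 (size 1, align 1) → ends 2
pad 6 to align 8 for e
e at 8 (size 8, align 8) → ends 16
m2 at 16 (size 36, align 4) → ends 52
pad 4 to align 8 for m15
m15 at 56 (size 8, align 8) → ends 64
m4 at 64 (size 1, align 1) → ends 65
pad 1 to align 2 for a
a at 66 (size 2, align 2) → ends 68
m1 at 68 (size 2, align 2) → ends 70
m16 at 70 (size 1, align 1) → ends 71
pad 1 to align 2 for b
b at 72 (size 2, align 2) → ends 74
tail pad 6 to reach multiple of 8
total 80 bytes, alignment 8
72 − 80 = -8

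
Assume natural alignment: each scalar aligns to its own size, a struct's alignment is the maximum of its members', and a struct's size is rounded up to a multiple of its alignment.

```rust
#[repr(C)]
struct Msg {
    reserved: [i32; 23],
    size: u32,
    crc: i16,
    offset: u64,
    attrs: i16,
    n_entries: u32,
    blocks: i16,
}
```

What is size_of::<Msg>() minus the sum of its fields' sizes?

0..92  reserved  (92B, 4-aligned)
92..96  size  (4B, 4-aligned)
96..98  crc  (2B, 2-aligned)
98..104  -- padding (6B)
104..112  offset  (8B, 8-aligned)
112..114  attrs  (2B, 2-aligned)
114..116  -- padding (2B)
116..120  n_entries  (4B, 4-aligned)
120..122  blocks  (2B, 2-aligned)
122..128  -- tail padding (6B)
sizeof = 128, alignof = 8
data bytes 114, size 128 → padding 14

14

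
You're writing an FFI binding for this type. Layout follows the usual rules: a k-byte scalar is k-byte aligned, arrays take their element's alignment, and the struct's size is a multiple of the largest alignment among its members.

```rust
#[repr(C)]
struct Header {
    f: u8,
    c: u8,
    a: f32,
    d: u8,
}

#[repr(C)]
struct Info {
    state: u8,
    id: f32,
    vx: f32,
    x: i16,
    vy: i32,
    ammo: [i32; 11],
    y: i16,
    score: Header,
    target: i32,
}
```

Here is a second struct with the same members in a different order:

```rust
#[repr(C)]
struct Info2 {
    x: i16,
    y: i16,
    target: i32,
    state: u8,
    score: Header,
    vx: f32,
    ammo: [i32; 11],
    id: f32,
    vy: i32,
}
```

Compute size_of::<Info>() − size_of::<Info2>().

Header: 0..1  f  (1B, 1-aligned); 1..2  c  (1B, 1-aligned); 2..4  -- padding (2B); 4..8  a  (4B, 4-aligned); 8..9  d  (1B, 1-aligned); 9..12  -- tail padding (3B); sizeof = 12, alignof = 4
0..1  state  (1B, 1-aligned)
1..4  -- padding (3B)
4..8  id  (4B, 4-aligned)
8..12  vx  (4B, 4-aligned)
12..14  x  (2B, 2-aligned)
14..16  -- padding (2B)
16..20  vy  (4B, 4-aligned)
20..64  ammo  (44B, 4-aligned)
64..66  y  (2B, 2-aligned)
66..68  -- padding (2B)
68..80  score  (12B, 4-aligned)
80..84  target  (4B, 4-aligned)
sizeof = 84, alignof = 4
— Info2 —
0..2  x  (2B, 2-aligned)
2..4  y  (2B, 2-aligned)
4..8  target  (4B, 4-aligned)
8..9  state  (1B, 1-aligned)
9..12  -- padding (3B)
12..24  score  (12B, 4-aligned)
24..28  vx  (4B, 4-aligned)
28..72  ammo  (44B, 4-aligned)
72..76  id  (4B, 4-aligned)
76..80  vy  (4B, 4-aligned)
sizeof = 80, alignof = 4
84 − 80 = 4

4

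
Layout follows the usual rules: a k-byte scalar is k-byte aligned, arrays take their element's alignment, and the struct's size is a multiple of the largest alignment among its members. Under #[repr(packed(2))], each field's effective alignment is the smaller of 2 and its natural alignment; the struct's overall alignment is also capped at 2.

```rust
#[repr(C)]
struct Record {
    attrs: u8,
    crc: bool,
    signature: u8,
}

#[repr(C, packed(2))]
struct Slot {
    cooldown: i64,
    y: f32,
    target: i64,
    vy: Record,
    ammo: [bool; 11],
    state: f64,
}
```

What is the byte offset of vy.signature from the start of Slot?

Record: @0: attrs [1B, align 1] → 1; @1: crc [1B, align 1] → 2; @2: signature [1B, align 1] → 3; size 3, align 1
@0: cooldown [8B, align 2] → 8
@8: y [4B, align 2] → 12
@12: target [8B, align 2] → 20
@20: vy [3B, align 1] → 23
within Record: signature at 2
20 + 2 = 22

22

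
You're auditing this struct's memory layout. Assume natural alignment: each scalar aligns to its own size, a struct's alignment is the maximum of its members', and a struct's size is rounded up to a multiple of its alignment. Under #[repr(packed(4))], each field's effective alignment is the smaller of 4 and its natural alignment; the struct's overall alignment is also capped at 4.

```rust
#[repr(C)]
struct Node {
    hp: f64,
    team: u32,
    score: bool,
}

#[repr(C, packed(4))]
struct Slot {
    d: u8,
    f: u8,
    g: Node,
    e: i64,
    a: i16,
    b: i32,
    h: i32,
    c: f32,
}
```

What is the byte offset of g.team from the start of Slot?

Node: @0: hp [8B, align 8] → 8; @8: team [4B, align 4] → 12; @12: score [1B, align 1] → 13; +3 tail pad (align 8); size 16, align 8
@0: d [1B, align 1] → 1
@1: f [1B, align 1] → 2
+2 pad (align 4)
@4: g [16B, align 4] → 20
within Node: team at 8
4 + 8 = 12

12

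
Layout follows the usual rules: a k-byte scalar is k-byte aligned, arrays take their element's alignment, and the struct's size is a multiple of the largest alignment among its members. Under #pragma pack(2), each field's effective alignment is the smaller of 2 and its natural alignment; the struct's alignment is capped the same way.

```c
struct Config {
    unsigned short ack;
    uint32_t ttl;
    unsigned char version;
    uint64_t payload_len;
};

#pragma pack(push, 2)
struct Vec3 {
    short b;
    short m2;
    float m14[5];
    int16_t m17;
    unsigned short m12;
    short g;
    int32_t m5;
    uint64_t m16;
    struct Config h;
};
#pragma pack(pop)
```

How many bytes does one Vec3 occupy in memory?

Config: ack at 0 (size 2, align 2) → ends 2; pad 2 to align 4 for ttl; ttl at 4 (size 4, align 4) → ends 8; version at 8 (size 1, align 1) → ends 9; pad 7 to align 8 for payload_len; payload_len at 16 (size 8, align 8) → ends 24; total 24 bytes, alignment 8
b at 0 (size 2, align 2) → ends 2
m2 at 2 (size 2, align 2) → ends 4
m14 at 4 (size 20, align 2) → ends 24
m17 at 24 (size 2, align 2) → ends 26
m12 at 26 (size 2, align 2) → ends 28
g at 28 (size 2, align 2) → ends 30
m5 at 30 (size 4, align 2) → ends 34
m16 at 34 (size 8, align 2) → ends 42
h at 42 (size 24, align 2) → ends 66
total 66 bytes, alignment 2

66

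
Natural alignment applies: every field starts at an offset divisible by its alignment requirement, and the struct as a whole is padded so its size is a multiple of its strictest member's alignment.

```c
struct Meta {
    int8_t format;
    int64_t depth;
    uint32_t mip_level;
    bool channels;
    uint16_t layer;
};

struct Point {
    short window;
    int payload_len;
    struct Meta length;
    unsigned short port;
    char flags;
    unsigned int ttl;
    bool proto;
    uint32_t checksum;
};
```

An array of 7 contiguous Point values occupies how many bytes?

336

Meta: 0..1  format  (1B, 1-aligned); 1..8  -- padding (7B); 8..16  depth  (8B, 8-aligned); 16..20  mip_level  (4B, 4-aligned); 20..21  channels  (1B, 1-aligned); 21..22  -- padding (1B); 22..24  layer  (2B, 2-aligned); sizeof = 24, alignof = 8
0..2  window  (2B, 2-aligned)
2..4  -- padding (2B)
4..8  payload_len  (4B, 4-aligned)
8..32  length  (24B, 8-aligned)
32..34  port  (2B, 2-aligned)
34..35  flags  (1B, 1-aligned)
35..36  -- padding (1B)
36..40  ttl  (4B, 4-aligned)
40..41  proto  (1B, 1-aligned)
41..44  -- padding (3B)
44..48  checksum  (4B, 4-aligned)
sizeof = 48, alignof = 8
array of 7: 7 × 48 = 336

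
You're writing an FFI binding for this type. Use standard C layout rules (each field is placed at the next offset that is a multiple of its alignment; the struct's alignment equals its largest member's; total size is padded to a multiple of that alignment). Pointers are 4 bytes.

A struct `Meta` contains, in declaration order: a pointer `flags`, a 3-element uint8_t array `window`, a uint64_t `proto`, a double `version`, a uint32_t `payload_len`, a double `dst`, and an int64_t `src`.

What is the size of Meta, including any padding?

48 bytes

flags at 0 (size 4, align 4) → ends 4
window at 4 (size 3, align 1) → ends 7
pad 1 to align 8 for proto
proto at 8 (size 8, align 8) → ends 16
version at 16 (size 8, align 8) → ends 24
payload_len at 24 (size 4, align 4) → ends 28
pad 4 to align 8 for dst
dst at 32 (size 8, align 8) → ends 40
src at 40 (size 8, align 8) → ends 48
total 48 bytes, alignment 8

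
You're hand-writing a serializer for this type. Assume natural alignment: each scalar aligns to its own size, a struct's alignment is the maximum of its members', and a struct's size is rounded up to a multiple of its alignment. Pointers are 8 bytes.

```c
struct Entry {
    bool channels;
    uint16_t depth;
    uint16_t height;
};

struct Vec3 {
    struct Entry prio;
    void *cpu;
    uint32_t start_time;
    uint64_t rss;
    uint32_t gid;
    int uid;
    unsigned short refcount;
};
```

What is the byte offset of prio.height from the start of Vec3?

Entry: channels at 0 (size 1, align 1) → ends 1; pad 1 to align 2 for depth; depth at 2 (size 2, align 2) → ends 4; height at 4 (size 2, align 2) → ends 6; total 6 bytes, alignment 2
prio at 0 (size 6, align 2) → ends 6
within Entry: height at 4
0 + 4 = 4

4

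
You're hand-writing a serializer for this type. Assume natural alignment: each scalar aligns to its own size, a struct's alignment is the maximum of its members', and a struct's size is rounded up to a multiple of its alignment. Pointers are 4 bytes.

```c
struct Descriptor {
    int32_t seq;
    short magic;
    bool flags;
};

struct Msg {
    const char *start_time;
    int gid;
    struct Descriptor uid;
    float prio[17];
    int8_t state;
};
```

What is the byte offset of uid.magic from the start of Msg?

Descriptor: seq at 0 (size 4, align 4) → ends 4; magic at 4 (size 2, align 2) → ends 6; flags at 6 (size 1, align 1) → ends 7; tail pad 1 to reach multiple of 4; total 8 bytes, alignment 4
start_time at 0 (size 4, align 4) → ends 4
gid at 4 (size 4, align 4) → ends 8
uid at 8 (size 8, align 4) → ends 16
within Descriptor: magic at 4
8 + 4 = 12

12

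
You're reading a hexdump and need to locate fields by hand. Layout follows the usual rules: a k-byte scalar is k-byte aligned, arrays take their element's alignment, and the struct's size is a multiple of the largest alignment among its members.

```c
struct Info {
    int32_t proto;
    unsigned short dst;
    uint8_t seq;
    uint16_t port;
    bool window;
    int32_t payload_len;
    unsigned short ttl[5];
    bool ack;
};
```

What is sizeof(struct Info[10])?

0..4  proto  (4B, 4-aligned)
4..6  dst  (2B, 2-aligned)
6..7  seq  (1B, 1-aligned)
7..8  -- padding (1B)
8..10  port  (2B, 2-aligned)
10..11  window  (1B, 1-aligned)
11..12  -- padding (1B)
12..16  payload_len  (4B, 4-aligned)
16..26  ttl  (10B, 2-aligned)
26..27  ack  (1B, 1-aligned)
27..28  -- tail padding (1B)
sizeof = 28, alignof = 4
array of 10: 10 × 28 = 280

280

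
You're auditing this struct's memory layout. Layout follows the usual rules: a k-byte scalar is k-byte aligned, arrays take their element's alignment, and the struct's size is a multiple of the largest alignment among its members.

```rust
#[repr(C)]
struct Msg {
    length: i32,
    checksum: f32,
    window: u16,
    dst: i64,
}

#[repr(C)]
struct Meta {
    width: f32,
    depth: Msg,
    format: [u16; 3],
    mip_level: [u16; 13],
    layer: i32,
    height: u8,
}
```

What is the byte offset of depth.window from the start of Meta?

Msg: 0..4  length  (4B, 4-aligned); 4..8  checksum  (4B, 4-aligned); 8..10  window  (2B, 2-aligned); 10..16  -- padding (6B); 16..24  dst  (8B, 8-aligned); sizeof = 24, alignof = 8
0..4  width  (4B, 4-aligned)
4..8  -- padding (4B)
8..32  depth  (24B, 8-aligned)
within Msg: window at 8
8 + 8 = 16

16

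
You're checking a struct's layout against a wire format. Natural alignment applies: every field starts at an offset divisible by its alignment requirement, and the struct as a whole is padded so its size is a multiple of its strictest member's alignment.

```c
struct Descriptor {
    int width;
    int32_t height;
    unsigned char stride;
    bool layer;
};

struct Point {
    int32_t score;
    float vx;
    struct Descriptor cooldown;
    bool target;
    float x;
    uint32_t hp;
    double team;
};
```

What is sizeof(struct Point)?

40

Descriptor: width at 0 (size 4, align 4) → ends 4; height at 4 (size 4, align 4) → ends 8; stride at 8 (size 1, align 1) → ends 9; layer at 9 (size 1, align 1) → ends 10; tail pad 2 to reach multiple of 4; total 12 bytes, alignment 4
score at 0 (size 4, align 4) → ends 4
vx at 4 (size 4, align 4) → ends 8
cooldown at 8 (size 12, align 4) → ends 20
target at 20 (size 1, align 1) → ends 21
pad 3 to align 4 for x
x at 24 (size 4, align 4) → ends 28
hp at 28 (size 4, align 4) → ends 32
team at 32 (size 8, align 8) → ends 40
total 40 bytes, alignment 8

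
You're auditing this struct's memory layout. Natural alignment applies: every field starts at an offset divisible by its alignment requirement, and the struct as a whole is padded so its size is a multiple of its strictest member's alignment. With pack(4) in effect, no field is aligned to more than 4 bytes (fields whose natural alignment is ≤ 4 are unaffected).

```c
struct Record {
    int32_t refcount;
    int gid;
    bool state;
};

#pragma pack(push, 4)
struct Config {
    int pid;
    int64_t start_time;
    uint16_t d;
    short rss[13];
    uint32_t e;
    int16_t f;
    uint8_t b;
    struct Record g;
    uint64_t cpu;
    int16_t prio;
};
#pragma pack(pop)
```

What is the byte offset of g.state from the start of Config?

56

Record: refcount at 0 (size 4, align 4) → ends 4; gid at 4 (size 4, align 4) → ends 8; state at 8 (size 1, align 1) → ends 9; tail pad 3 to reach multiple of 4; total 12 bytes, alignment 4
pid at 0 (size 4, align 4) → ends 4
start_time at 4 (size 8, align 4) → ends 12
d at 12 (size 2, align 2) → ends 14
rss at 14 (size 26, align 2) → ends 40
e at 40 (size 4, align 4) → ends 44
f at 44 (size 2, align 2) → ends 46
b at 46 (size 1, align 1) → ends 47
pad 1 to align 4 for g
g at 48 (size 12, align 4) → ends 60
within Record: state at 8
48 + 8 = 56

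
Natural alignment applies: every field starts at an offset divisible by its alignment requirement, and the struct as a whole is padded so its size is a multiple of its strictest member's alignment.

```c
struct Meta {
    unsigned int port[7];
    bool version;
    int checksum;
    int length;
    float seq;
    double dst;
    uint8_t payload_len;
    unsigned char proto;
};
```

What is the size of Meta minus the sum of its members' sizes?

13

port at 0 (size 28, align 4) → ends 28
version at 28 (size 1, align 1) → ends 29
pad 3 to align 4 for checksum
checksum at 32 (size 4, align 4) → ends 36
length at 36 (size 4, align 4) → ends 40
seq at 40 (size 4, align 4) → ends 44
pad 4 to align 8 for dst
dst at 48 (size 8, align 8) → ends 56
payload_len at 56 (size 1, align 1) → ends 57
proto at 57 (size 1, align 1) → ends 58
tail pad 6 to reach multiple of 8
total 64 bytes, alignment 8
data bytes 51, size 64 → padding 13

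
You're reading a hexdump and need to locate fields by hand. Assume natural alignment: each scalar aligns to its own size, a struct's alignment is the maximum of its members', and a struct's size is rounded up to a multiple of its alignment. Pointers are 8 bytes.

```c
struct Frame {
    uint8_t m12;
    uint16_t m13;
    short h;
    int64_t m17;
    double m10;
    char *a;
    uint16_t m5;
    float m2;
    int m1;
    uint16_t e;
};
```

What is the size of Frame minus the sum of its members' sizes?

7

m12 at 0 (size 1, align 1) → ends 1
pad 1 to align 2 for m13
m13 at 2 (size 2, align 2) → ends 4
h at 4 (size 2, align 2) → ends 6
pad 2 to align 8 for m17
m17 at 8 (size 8, align 8) → ends 16
m10 at 16 (size 8, align 8) → ends 24
a at 24 (size 8, align 8) → ends 32
m5 at 32 (size 2, align 2) → ends 34
pad 2 to align 4 for m2
m2 at 36 (size 4, align 4) → ends 40
m1 at 40 (size 4, align 4) → ends 44
e at 44 (size 2, align 2) → ends 46
tail pad 2 to reach multiple of 8
total 48 bytes, alignment 8
data bytes 41, size 48 → padding 7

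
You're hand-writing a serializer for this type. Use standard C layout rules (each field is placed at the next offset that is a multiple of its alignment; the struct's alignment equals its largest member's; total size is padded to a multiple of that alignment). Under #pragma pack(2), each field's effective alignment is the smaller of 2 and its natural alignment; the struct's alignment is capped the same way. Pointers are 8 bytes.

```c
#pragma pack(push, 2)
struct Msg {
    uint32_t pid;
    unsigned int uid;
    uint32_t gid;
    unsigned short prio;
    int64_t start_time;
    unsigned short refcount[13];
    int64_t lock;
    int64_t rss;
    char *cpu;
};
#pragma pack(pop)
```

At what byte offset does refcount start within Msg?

pid at 0 (size 4, align 2) → ends 4
uid at 4 (size 4, align 2) → ends 8
gid at 8 (size 4, align 2) → ends 12
prio at 12 (size 2, align 2) → ends 14
start_time at 14 (size 8, align 2) → ends 22
refcount at 22 (size 26, align 2) → ends 48

22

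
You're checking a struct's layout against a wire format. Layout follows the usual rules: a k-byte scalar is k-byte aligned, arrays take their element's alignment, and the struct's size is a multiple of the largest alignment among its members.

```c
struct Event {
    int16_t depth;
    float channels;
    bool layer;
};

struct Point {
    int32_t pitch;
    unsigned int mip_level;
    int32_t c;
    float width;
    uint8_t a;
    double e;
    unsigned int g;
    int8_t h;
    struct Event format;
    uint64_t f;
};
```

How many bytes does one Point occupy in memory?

Event: @0: depth [2B, align 2] → 2; +2 pad (align 4); @4: channels [4B, align 4] → 8; @8: layer [1B, align 1] → 9; +3 tail pad (align 4); size 12, align 4
@0: pitch [4B, align 4] → 4
@4: mip_level [4B, align 4] → 8
@8: c [4B, align 4] → 12
@12: width [4B, align 4] → 16
@16: a [1B, align 1] → 17
+7 pad (align 8)
@24: e [8B, align 8] → 32
@32: g [4B, align 4] → 36
@36: h [1B, align 1] → 37
+3 pad (align 4)
@40: format [12B, align 4] → 52
+4 pad (align 8)
@56: f [8B, align 8] → 64
size 64, align 8

64 bytes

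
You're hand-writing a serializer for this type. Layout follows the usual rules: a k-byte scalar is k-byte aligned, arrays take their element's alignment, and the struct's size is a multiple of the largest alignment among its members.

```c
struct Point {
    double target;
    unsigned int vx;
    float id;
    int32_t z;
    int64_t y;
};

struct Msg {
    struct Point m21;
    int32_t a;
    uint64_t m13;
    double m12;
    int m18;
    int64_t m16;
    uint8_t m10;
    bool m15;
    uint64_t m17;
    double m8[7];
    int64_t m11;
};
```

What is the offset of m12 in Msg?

Point: 0..8  target  (8B, 8-aligned); 8..12  vx  (4B, 4-aligned); 12..16  id  (4B, 4-aligned); 16..20  z  (4B, 4-aligned); 20..24  -- padding (4B); 24..32  y  (8B, 8-aligned); sizeof = 32, alignof = 8
0..32  m21  (32B, 8-aligned)
32..36  a  (4B, 4-aligned)
36..40  -- padding (4B)
40..48  m13  (8B, 8-aligned)
48..56  m12  (8B, 8-aligned)

48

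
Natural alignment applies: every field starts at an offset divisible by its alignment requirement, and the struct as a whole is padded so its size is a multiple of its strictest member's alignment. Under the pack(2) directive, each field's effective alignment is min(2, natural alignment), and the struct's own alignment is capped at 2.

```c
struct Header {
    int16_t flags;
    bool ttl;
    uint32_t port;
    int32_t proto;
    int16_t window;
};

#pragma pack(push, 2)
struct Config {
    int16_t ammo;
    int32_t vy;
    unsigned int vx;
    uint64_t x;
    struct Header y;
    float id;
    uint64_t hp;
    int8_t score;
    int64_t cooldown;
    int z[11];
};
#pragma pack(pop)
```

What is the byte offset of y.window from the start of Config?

30

Header: 0..2  flags  (2B, 2-aligned); 2..3  ttl  (1B, 1-aligned); 3..4  -- padding (1B); 4..8  port  (4B, 4-aligned); 8..12  proto  (4B, 4-aligned); 12..14  window  (2B, 2-aligned); 14..16  -- tail padding (2B); sizeof = 16, alignof = 4
0..2  ammo  (2B, 2-aligned)
2..6  vy  (4B, 2-aligned)
6..10  vx  (4B, 2-aligned)
10..18  x  (8B, 2-aligned)
18..34  y  (16B, 2-aligned)
within Header: window at 12
18 + 12 = 30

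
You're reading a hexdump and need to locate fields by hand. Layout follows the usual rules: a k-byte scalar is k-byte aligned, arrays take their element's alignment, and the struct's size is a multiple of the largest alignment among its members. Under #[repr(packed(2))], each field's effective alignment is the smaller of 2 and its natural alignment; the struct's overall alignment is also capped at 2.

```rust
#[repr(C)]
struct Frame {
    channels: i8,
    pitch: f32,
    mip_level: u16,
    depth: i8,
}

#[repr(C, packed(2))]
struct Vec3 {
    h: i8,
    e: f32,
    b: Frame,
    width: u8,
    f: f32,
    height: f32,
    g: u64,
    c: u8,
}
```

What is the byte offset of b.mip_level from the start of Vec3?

Frame: 0..1  channels  (1B, 1-aligned); 1..4  -- padding (3B); 4..8  pitch  (4B, 4-aligned); 8..10  mip_level  (2B, 2-aligned); 10..11  depth  (1B, 1-aligned); 11..12  -- tail padding (1B); sizeof = 12, alignof = 4
0..1  h  (1B, 1-aligned)
1..2  -- padding (1B)
2..6  e  (4B, 2-aligned)
6..18  b  (12B, 2-aligned)
within Frame: mip_level at 8
6 + 8 = 14

14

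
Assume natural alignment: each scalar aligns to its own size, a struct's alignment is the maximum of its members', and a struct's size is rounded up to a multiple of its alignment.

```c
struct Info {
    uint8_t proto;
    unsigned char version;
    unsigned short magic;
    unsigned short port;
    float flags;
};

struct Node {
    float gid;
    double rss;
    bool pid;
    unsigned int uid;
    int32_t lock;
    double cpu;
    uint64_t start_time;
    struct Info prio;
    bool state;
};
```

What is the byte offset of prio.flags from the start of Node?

56

Info: @0: proto [1B, align 1] → 1; @1: version [1B, align 1] → 2; @2: magic [2B, align 2] → 4; @4: port [2B, align 2] → 6; +2 pad (align 4); @8: flags [4B, align 4] → 12; size 12, align 4
@0: gid [4B, align 4] → 4
+4 pad (align 8)
@8: rss [8B, align 8] → 16
@16: pid [1B, align 1] → 17
+3 pad (align 4)
@20: uid [4B, align 4] → 24
@24: lock [4B, align 4] → 28
+4 pad (align 8)
@32: cpu [8B, align 8] → 40
@40: start_time [8B, align 8] → 48
@48: prio [12B, align 4] → 60
within Info: flags at 8
48 + 8 = 56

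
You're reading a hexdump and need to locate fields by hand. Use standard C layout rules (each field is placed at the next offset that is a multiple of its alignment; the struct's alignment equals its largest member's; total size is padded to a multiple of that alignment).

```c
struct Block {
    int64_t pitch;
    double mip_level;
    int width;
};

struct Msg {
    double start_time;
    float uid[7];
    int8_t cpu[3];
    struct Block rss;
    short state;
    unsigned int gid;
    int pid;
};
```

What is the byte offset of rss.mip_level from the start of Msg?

48

Block: @0: pitch [8B, align 8] → 8; @8: mip_level [8B, align 8] → 16; @16: width [4B, align 4] → 20; +4 tail pad (align 8); size 24, align 8
@0: start_time [8B, align 8] → 8
@8: uid [28B, align 4] → 36
@36: cpu [3B, align 1] → 39
+1 pad (align 8)
@40: rss [24B, align 8] → 64
within Block: mip_level at 8
40 + 8 = 48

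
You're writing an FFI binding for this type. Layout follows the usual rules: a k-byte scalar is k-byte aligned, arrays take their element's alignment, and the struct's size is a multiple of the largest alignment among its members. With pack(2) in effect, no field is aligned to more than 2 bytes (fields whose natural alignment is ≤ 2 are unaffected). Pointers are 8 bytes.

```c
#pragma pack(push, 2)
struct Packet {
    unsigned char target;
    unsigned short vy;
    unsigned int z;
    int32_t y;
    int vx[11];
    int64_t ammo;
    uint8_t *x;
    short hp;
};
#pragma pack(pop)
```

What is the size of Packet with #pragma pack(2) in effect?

0..1  target  (1B, 1-aligned)
1..2  -- padding (1B)
2..4  vy  (2B, 2-aligned)
4..8  z  (4B, 2-aligned)
8..12  y  (4B, 2-aligned)
12..56  vx  (44B, 2-aligned)
56..64  ammo  (8B, 2-aligned)
64..72  x  (8B, 2-aligned)
72..74  hp  (2B, 2-aligned)
sizeof = 74, alignof = 2

74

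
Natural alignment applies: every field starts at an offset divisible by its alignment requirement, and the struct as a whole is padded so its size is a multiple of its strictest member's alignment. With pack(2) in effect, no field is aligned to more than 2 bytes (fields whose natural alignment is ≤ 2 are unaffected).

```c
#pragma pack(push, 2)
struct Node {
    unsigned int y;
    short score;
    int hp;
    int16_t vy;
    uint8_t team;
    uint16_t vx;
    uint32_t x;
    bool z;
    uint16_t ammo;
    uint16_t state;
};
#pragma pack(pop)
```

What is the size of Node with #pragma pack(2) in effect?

26

@0: y [4B, align 2] → 4
@4: score [2B, align 2] → 6
@6: hp [4B, align 2] → 10
@10: vy [2B, align 2] → 12
@12: team [1B, align 1] → 13
+1 pad (align 2)
@14: vx [2B, align 2] → 16
@16: x [4B, align 2] → 20
@20: z [1B, align 1] → 21
+1 pad (align 2)
@22: ammo [2B, align 2] → 24
@24: state [2B, align 2] → 26
size 26, align 2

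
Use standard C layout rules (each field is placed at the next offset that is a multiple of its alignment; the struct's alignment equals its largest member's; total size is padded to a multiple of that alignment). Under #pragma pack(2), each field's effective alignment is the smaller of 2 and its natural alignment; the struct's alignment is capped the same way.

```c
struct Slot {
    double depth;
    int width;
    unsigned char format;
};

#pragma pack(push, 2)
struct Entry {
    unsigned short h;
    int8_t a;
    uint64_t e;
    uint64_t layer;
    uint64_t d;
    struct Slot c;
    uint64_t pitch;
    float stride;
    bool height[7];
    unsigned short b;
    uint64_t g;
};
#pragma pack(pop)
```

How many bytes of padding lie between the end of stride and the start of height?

0

Slot: depth at 0 (size 8, align 8) → ends 8; width at 8 (size 4, align 4) → ends 12; format at 12 (size 1, align 1) → ends 13; tail pad 3 to reach multiple of 8; total 16 bytes, alignment 8
h at 0 (size 2, align 2) → ends 2
a at 2 (size 1, align 1) → ends 3
pad 1 to align 2 for e
e at 4 (size 8, align 2) → ends 12
layer at 12 (size 8, align 2) → ends 20
d at 20 (size 8, align 2) → ends 28
c at 28 (size 16, align 2) → ends 44
pitch at 44 (size 8, align 2) → ends 52
stride at 52 (size 4, align 2) → ends 56
height at 56 (size 7, align 1) → ends 63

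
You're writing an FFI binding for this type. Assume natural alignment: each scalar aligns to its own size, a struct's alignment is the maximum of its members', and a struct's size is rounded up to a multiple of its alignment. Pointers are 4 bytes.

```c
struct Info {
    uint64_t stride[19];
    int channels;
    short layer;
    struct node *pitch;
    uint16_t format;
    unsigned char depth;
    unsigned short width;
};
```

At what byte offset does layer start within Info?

@0: stride [152B, align 8] → 152
@152: channels [4B, align 4] → 156
@156: layer [2B, align 2] → 158

156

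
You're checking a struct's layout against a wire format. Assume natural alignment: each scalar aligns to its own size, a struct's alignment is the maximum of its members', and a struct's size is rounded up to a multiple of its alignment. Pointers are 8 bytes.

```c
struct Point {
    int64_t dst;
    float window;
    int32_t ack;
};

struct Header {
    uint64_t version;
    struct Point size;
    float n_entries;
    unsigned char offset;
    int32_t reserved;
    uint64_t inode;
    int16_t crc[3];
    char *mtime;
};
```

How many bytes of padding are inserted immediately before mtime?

2

Point: @0: dst [8B, align 8] → 8; @8: window [4B, align 4] → 12; @12: ack [4B, align 4] → 16; size 16, align 8
@0: version [8B, align 8] → 8
@8: size [16B, align 8] → 24
@24: n_entries [4B, align 4] → 28
@28: offset [1B, align 1] → 29
+3 pad (align 4)
@32: reserved [4B, align 4] → 36
+4 pad (align 8)
@40: inode [8B, align 8] → 48
@48: crc [6B, align 2] → 54
+2 pad (align 8)
@56: mtime [8B, align 8] → 64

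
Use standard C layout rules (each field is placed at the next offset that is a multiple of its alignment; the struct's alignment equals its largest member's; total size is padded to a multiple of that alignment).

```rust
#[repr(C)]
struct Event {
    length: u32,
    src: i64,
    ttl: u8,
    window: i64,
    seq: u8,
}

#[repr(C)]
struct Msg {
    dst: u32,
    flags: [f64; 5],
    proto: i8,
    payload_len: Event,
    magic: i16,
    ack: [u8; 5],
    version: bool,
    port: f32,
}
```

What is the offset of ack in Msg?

98

Event: 0..4  length  (4B, 4-aligned); 4..8  -- padding (4B); 8..16  src  (8B, 8-aligned); 16..17  ttl  (1B, 1-aligned); 17..24  -- padding (7B); 24..32  window  (8B, 8-aligned); 32..33  seq  (1B, 1-aligned); 33..40  -- tail padding (7B); sizeof = 40, alignof = 8
0..4  dst  (4B, 4-aligned)
4..8  -- padding (4B)
8..48  flags  (40B, 8-aligned)
48..49  proto  (1B, 1-aligned)
49..56  -- padding (7B)
56..96  payload_len  (40B, 8-aligned)
96..98  magic  (2B, 2-aligned)
98..103  ack  (5B, 1-aligned)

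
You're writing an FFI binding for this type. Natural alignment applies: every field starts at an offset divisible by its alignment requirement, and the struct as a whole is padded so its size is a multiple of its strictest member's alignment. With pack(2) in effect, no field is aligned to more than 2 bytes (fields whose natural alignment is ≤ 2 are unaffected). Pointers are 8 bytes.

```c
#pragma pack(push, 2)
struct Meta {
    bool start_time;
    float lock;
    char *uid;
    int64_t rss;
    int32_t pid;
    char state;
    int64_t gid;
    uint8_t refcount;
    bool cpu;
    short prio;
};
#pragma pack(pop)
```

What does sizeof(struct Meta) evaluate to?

40 bytes

@0: start_time [1B, align 1] → 1
+1 pad (align 2)
@2: lock [4B, align 2] → 6
@6: uid [8B, align 2] → 14
@14: rss [8B, align 2] → 22
@22: pid [4B, align 2] → 26
@26: state [1B, align 1] → 27
+1 pad (align 2)
@28: gid [8B, align 2] → 36
@36: refcount [1B, align 1] → 37
@37: cpu [1B, align 1] → 38
@38: prio [2B, align 2] → 40
size 40, align 2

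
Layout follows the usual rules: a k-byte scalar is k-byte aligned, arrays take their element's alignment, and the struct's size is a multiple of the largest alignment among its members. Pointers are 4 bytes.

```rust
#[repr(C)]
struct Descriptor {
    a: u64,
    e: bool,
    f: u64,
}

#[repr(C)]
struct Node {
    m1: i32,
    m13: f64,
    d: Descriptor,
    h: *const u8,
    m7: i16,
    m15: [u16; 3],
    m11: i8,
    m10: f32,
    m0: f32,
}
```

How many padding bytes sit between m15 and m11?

0

Descriptor: @0: a [8B, align 8] → 8; @8: e [1B, align 1] → 9; +7 pad (align 8); @16: f [8B, align 8] → 24; size 24, align 8
@0: m1 [4B, align 4] → 4
+4 pad (align 8)
@8: m13 [8B, align 8] → 16
@16: d [24B, align 8] → 40
@40: h [4B, align 4] → 44
@44: m7 [2B, align 2] → 46
@46: m15 [6B, align 2] → 52
@52: m11 [1B, align 1] → 53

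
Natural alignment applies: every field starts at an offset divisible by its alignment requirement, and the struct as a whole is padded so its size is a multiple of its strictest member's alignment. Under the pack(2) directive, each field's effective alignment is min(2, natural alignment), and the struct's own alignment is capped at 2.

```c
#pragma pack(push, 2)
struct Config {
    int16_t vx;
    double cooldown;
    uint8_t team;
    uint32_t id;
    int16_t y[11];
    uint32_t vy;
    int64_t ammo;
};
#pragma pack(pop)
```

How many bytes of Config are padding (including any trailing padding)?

@0: vx [2B, align 2] → 2
@2: cooldown [8B, align 2] → 10
@10: team [1B, align 1] → 11
+1 pad (align 2)
@12: id [4B, align 2] → 16
@16: y [22B, align 2] → 38
@38: vy [4B, align 2] → 42
@42: ammo [8B, align 2] → 50
size 50, align 2
data bytes 49, size 50 → padding 1

1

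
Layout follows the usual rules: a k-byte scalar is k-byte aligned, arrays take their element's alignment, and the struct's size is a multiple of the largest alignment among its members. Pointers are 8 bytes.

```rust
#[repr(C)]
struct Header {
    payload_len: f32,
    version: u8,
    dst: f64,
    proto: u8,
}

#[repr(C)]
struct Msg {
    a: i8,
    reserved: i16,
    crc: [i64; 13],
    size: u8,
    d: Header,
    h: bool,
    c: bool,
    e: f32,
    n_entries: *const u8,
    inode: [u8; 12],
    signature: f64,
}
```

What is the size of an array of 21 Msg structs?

Header: @0: payload_len [4B, align 4] → 4; @4: version [1B, align 1] → 5; +3 pad (align 8); @8: dst [8B, align 8] → 16; @16: proto [1B, align 1] → 17; +7 tail pad (align 8); size 24, align 8
@0: a [1B, align 1] → 1
+1 pad (align 2)
@2: reserved [2B, align 2] → 4
+4 pad (align 8)
@8: crc [104B, align 8] → 112
@112: size [1B, align 1] → 113
+7 pad (align 8)
@120: d [24B, align 8] → 144
@144: h [1B, align 1] → 145
@145: c [1B, align 1] → 146
+2 pad (align 4)
@148: e [4B, align 4] → 152
@152: n_entries [8B, align 8] → 160
@160: inode [12B, align 1] → 172
+4 pad (align 8)
@176: signature [8B, align 8] → 184
size 184, align 8
array of 21: 21 × 184 = 3864

3864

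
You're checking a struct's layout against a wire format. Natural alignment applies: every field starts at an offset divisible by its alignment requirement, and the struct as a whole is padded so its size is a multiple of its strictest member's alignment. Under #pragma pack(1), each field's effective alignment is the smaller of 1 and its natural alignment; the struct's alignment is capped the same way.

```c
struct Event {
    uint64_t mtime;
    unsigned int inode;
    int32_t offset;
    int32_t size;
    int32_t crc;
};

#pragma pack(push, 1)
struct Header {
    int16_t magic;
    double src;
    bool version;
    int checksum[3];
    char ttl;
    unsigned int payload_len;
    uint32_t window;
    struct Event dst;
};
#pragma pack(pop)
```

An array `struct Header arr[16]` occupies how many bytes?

Event: mtime at 0 (size 8, align 8) → ends 8; inode at 8 (size 4, align 4) → ends 12; offset at 12 (size 4, align 4) → ends 16; size at 16 (size 4, align 4) → ends 20; crc at 20 (size 4, align 4) → ends 24; total 24 bytes, alignment 8
magic at 0 (size 2, align 1) → ends 2
src at 2 (size 8, align 1) → ends 10
version at 10 (size 1, align 1) → ends 11
checksum at 11 (size 12, align 1) → ends 23
ttl at 23 (size 1, align 1) → ends 24
payload_len at 24 (size 4, align 1) → ends 28
window at 28 (size 4, align 1) → ends 32
dst at 32 (size 24, align 1) → ends 56
total 56 bytes, alignment 1
array of 16: 16 × 56 = 896

896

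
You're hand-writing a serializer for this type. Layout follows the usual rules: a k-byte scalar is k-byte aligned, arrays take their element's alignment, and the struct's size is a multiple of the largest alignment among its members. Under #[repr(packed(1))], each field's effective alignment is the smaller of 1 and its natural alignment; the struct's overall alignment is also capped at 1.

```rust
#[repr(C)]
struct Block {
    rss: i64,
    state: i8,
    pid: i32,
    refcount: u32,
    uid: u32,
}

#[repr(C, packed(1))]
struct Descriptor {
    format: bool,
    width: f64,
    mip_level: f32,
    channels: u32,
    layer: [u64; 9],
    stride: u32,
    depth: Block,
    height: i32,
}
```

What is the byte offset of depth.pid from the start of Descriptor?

Block: 0..8  rss  (8B, 8-aligned); 8..9  state  (1B, 1-aligned); 9..12  -- padding (3B); 12..16  pid  (4B, 4-aligned); 16..20  refcount  (4B, 4-aligned); 20..24  uid  (4B, 4-aligned); sizeof = 24, alignof = 8
0..1  format  (1B, 1-aligned)
1..9  width  (8B, 1-aligned)
9..13  mip_level  (4B, 1-aligned)
13..17  channels  (4B, 1-aligned)
17..89  layer  (72B, 1-aligned)
89..93  stride  (4B, 1-aligned)
93..117  depth  (24B, 1-aligned)
within Block: pid at 12
93 + 12 = 105

105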